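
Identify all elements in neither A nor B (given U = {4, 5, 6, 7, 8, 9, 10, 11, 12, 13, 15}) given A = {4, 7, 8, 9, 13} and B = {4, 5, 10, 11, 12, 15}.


A = {4, 7, 8, 9, 13}
B = {4, 5, 10, 11, 12, 15}
Region: in neither A nor B (given U = {4, 5, 6, 7, 8, 9, 10, 11, 12, 13, 15})
Elements: {6}

Elements in neither A nor B (given U = {4, 5, 6, 7, 8, 9, 10, 11, 12, 13, 15}): {6}


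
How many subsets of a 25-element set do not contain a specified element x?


Subsets of A avoiding x are subsets of A \ {x}, which has 24 elements.
Count = 2^(n-1) = 2^24
= 16777216

Number of subsets avoiding x = 16777216


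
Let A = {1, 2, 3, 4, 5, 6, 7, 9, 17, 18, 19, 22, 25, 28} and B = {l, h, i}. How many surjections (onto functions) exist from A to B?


n = |A| = 14, k = |B| = 3. Surjections via inclusion-exclusion:
S(n,k) = Σ(-1)^i × C(k,i) × (k-i)^n, i=0 to k
i=0: (-1)^0×C(3,0)×3^14 = 4782969
i=1: (-1)^1×C(3,1)×2^14 = -49152
i=2: (-1)^2×C(3,2)×1^14 = 3
i=3: (-1)^3×C(3,3)×0^14 = 0
Total = 4733820

Number of surjections = 4733820


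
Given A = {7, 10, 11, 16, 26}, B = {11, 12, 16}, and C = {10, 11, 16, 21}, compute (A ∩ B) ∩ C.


A ∩ B = {11, 16}
(A ∩ B) ∩ C = {11, 16}

A ∩ B ∩ C = {11, 16}


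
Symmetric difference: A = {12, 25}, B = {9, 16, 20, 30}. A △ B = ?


A △ B = (A \ B) ∪ (B \ A) = elements in exactly one of A or B
A \ B = {12, 25}
B \ A = {9, 16, 20, 30}
A △ B = {9, 12, 16, 20, 25, 30}

A △ B = {9, 12, 16, 20, 25, 30}


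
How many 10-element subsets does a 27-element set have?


C(n,k) = n! / (k!(n-k)!)
C(27,10) = 27! / (10!17!)
= 8436285

C(27,10) = 8436285


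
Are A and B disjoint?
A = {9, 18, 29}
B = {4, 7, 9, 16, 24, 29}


Disjoint means A ∩ B = ∅.
A ∩ B = {9, 29}
A ∩ B ≠ ∅, so A and B are NOT disjoint.

No, A and B are not disjoint (A ∩ B = {9, 29})


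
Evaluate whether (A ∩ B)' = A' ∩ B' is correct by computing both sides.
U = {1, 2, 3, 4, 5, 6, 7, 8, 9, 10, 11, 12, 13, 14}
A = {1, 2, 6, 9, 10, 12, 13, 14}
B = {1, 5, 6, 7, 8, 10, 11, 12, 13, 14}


LHS: A ∩ B = {1, 6, 10, 12, 13, 14}
(A ∩ B)' = U \ (A ∩ B) = {2, 3, 4, 5, 7, 8, 9, 11}
A' = {3, 4, 5, 7, 8, 11}, B' = {2, 3, 4, 9}
Claimed RHS: A' ∩ B' = {3, 4}
Identity is INVALID: LHS = {2, 3, 4, 5, 7, 8, 9, 11} but the RHS claimed here equals {3, 4}. The correct form is (A ∩ B)' = A' ∪ B'.

Identity is invalid: (A ∩ B)' = {2, 3, 4, 5, 7, 8, 9, 11} but A' ∩ B' = {3, 4}. The correct De Morgan law is (A ∩ B)' = A' ∪ B'.


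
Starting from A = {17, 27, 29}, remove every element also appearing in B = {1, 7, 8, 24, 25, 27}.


A \ B = elements in A but not in B
A = {17, 27, 29}
B = {1, 7, 8, 24, 25, 27}
Remove from A any elements in B
A \ B = {17, 29}

A \ B = {17, 29}


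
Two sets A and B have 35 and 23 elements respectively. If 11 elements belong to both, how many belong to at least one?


|A ∪ B| = |A| + |B| - |A ∩ B|
= 35 + 23 - 11
= 47

|A ∪ B| = 47


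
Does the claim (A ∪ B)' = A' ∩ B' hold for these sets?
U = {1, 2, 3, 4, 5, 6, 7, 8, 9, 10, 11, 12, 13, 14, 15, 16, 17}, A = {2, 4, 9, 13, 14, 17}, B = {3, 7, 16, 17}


LHS: A ∪ B = {2, 3, 4, 7, 9, 13, 14, 16, 17}
(A ∪ B)' = U \ (A ∪ B) = {1, 5, 6, 8, 10, 11, 12, 15}
A' = {1, 3, 5, 6, 7, 8, 10, 11, 12, 15, 16}, B' = {1, 2, 4, 5, 6, 8, 9, 10, 11, 12, 13, 14, 15}
Claimed RHS: A' ∩ B' = {1, 5, 6, 8, 10, 11, 12, 15}
Identity is VALID: LHS = RHS = {1, 5, 6, 8, 10, 11, 12, 15} ✓

Identity is valid. (A ∪ B)' = A' ∩ B' = {1, 5, 6, 8, 10, 11, 12, 15}


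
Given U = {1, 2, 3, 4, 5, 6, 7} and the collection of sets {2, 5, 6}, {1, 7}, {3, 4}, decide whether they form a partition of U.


A partition requires: (1) non-empty parts, (2) pairwise disjoint, (3) union = U
Parts: {2, 5, 6}, {1, 7}, {3, 4}
Union of parts: {1, 2, 3, 4, 5, 6, 7}
U = {1, 2, 3, 4, 5, 6, 7}
All non-empty? True
Pairwise disjoint? True
Covers U? True

Yes, valid partition


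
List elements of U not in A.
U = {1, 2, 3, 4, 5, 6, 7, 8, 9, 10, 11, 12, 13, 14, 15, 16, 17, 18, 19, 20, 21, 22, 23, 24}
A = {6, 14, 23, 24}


Aᶜ = U \ A = elements in U but not in A
U = {1, 2, 3, 4, 5, 6, 7, 8, 9, 10, 11, 12, 13, 14, 15, 16, 17, 18, 19, 20, 21, 22, 23, 24}
A = {6, 14, 23, 24}
Aᶜ = {1, 2, 3, 4, 5, 7, 8, 9, 10, 11, 12, 13, 15, 16, 17, 18, 19, 20, 21, 22}

Aᶜ = {1, 2, 3, 4, 5, 7, 8, 9, 10, 11, 12, 13, 15, 16, 17, 18, 19, 20, 21, 22}


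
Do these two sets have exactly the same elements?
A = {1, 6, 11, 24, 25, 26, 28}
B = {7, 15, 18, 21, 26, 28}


Two sets are equal iff they have exactly the same elements.
A = {1, 6, 11, 24, 25, 26, 28}
B = {7, 15, 18, 21, 26, 28}
Differences: {1, 6, 7, 11, 15, 18, 21, 24, 25}
A ≠ B

No, A ≠ B


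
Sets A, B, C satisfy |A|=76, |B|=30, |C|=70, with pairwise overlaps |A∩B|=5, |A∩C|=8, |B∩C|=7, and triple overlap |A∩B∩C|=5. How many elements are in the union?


|A∪B∪C| = |A|+|B|+|C| - |A∩B|-|A∩C|-|B∩C| + |A∩B∩C|
= 76+30+70 - 5-8-7 + 5
= 176 - 20 + 5
= 161

|A ∪ B ∪ C| = 161


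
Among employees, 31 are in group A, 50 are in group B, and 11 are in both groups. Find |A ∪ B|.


|A ∪ B| = |A| + |B| - |A ∩ B|
= 31 + 50 - 11
= 70

|A ∪ B| = 70


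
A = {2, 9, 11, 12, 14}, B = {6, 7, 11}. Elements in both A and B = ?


A = {2, 9, 11, 12, 14}
B = {6, 7, 11}
Region: in both A and B
Elements: {11}

Elements in both A and B: {11}


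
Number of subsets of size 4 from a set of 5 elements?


C(n,k) = n! / (k!(n-k)!)
C(5,4) = 5! / (4!1!)
= 5

C(5,4) = 5


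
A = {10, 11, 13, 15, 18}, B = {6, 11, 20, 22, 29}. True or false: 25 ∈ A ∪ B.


A = {10, 11, 13, 15, 18}, B = {6, 11, 20, 22, 29}
A ∪ B = all elements in A or B
A ∪ B = {6, 10, 11, 13, 15, 18, 20, 22, 29}
Checking if 25 ∈ A ∪ B
25 is not in A ∪ B → False

25 ∉ A ∪ B


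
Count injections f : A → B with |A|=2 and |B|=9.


An injection sends each of |A| = 2 inputs to a distinct output in B.
# injections = |B|·(|B|-1)·…·(|B|-|A|+1) = 9! / (9 - 2)!
= 9 × 8
= 72

Number of injections = 72


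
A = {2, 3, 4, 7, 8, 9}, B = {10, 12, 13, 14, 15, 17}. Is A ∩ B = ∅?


Disjoint means A ∩ B = ∅.
A ∩ B = ∅
A ∩ B = ∅, so A and B are disjoint.

Yes, A and B are disjoint


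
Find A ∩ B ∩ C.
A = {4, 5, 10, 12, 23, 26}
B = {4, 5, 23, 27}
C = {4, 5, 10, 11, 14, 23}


A ∩ B = {4, 5, 23}
(A ∩ B) ∩ C = {4, 5, 23}

A ∩ B ∩ C = {4, 5, 23}


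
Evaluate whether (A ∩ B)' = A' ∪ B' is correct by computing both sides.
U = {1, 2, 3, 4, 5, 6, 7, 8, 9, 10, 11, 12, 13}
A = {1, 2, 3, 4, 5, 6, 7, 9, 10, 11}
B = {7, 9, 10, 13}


LHS: A ∩ B = {7, 9, 10}
(A ∩ B)' = U \ (A ∩ B) = {1, 2, 3, 4, 5, 6, 8, 11, 12, 13}
A' = {8, 12, 13}, B' = {1, 2, 3, 4, 5, 6, 8, 11, 12}
Claimed RHS: A' ∪ B' = {1, 2, 3, 4, 5, 6, 8, 11, 12, 13}
Identity is VALID: LHS = RHS = {1, 2, 3, 4, 5, 6, 8, 11, 12, 13} ✓

Identity is valid. (A ∩ B)' = A' ∪ B' = {1, 2, 3, 4, 5, 6, 8, 11, 12, 13}


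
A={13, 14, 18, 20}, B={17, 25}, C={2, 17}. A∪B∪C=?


A ∪ B = {13, 14, 17, 18, 20, 25}
(A ∪ B) ∪ C = {2, 13, 14, 17, 18, 20, 25}

A ∪ B ∪ C = {2, 13, 14, 17, 18, 20, 25}


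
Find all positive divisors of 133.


Checking each candidate:
Condition: positive divisors of 133
Result = {1, 7, 19, 133}

{1, 7, 19, 133}


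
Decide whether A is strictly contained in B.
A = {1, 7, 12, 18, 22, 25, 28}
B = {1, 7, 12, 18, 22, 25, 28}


A ⊂ B requires: A ⊆ B AND A ≠ B.
A ⊆ B? Yes
A = B? Yes
A = B, so A is not a PROPER subset.

No, A is not a proper subset of B


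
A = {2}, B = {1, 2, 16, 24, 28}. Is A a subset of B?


A ⊆ B means every element of A is in B.
All elements of A are in B.
So A ⊆ B.

Yes, A ⊆ B


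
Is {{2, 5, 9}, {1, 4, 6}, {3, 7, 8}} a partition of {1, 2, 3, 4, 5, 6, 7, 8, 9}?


A partition requires: (1) non-empty parts, (2) pairwise disjoint, (3) union = U
Parts: {2, 5, 9}, {1, 4, 6}, {3, 7, 8}
Union of parts: {1, 2, 3, 4, 5, 6, 7, 8, 9}
U = {1, 2, 3, 4, 5, 6, 7, 8, 9}
All non-empty? True
Pairwise disjoint? True
Covers U? True

Yes, valid partition


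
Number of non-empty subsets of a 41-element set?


Total subsets = 2^n = 2^41 = 2199023255552
Non-empty subsets exclude the empty set: 2^n - 1
= 2199023255552 - 1
= 2199023255551

Number of non-empty subsets = 2199023255551


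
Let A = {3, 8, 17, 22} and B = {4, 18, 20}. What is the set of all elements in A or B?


A ∪ B = all elements in A or B (or both)
A = {3, 8, 17, 22}
B = {4, 18, 20}
A ∪ B = {3, 4, 8, 17, 18, 20, 22}

A ∪ B = {3, 4, 8, 17, 18, 20, 22}


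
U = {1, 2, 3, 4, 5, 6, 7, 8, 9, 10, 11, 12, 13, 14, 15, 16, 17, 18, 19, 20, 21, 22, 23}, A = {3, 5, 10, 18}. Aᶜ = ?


Aᶜ = U \ A = elements in U but not in A
U = {1, 2, 3, 4, 5, 6, 7, 8, 9, 10, 11, 12, 13, 14, 15, 16, 17, 18, 19, 20, 21, 22, 23}
A = {3, 5, 10, 18}
Aᶜ = {1, 2, 4, 6, 7, 8, 9, 11, 12, 13, 14, 15, 16, 17, 19, 20, 21, 22, 23}

Aᶜ = {1, 2, 4, 6, 7, 8, 9, 11, 12, 13, 14, 15, 16, 17, 19, 20, 21, 22, 23}


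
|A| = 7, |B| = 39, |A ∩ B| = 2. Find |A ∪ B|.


|A ∪ B| = |A| + |B| - |A ∩ B|
= 7 + 39 - 2
= 44

|A ∪ B| = 44


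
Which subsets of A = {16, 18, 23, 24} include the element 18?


A subset of A contains 18 iff the remaining 3 elements form any subset of A \ {18}.
Count: 2^(n-1) = 2^3 = 8
Subsets containing 18: {18}, {16, 18}, {18, 23}, {18, 24}, {16, 18, 23}, {16, 18, 24}, {18, 23, 24}, {16, 18, 23, 24}

Subsets containing 18 (8 total): {18}, {16, 18}, {18, 23}, {18, 24}, {16, 18, 23}, {16, 18, 24}, {18, 23, 24}, {16, 18, 23, 24}


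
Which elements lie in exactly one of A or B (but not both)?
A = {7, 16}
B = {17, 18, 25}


A △ B = (A \ B) ∪ (B \ A) = elements in exactly one of A or B
A \ B = {7, 16}
B \ A = {17, 18, 25}
A △ B = {7, 16, 17, 18, 25}

A △ B = {7, 16, 17, 18, 25}


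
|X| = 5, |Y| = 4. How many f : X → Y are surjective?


n = |X| = 5, k = |Y| = 4. Surjections via inclusion-exclusion:
S(n,k) = Σ(-1)^i × C(k,i) × (k-i)^n, i=0 to k
i=0: (-1)^0×C(4,0)×4^5 = 1024
i=1: (-1)^1×C(4,1)×3^5 = -972
i=2: (-1)^2×C(4,2)×2^5 = 192
i=3: (-1)^3×C(4,3)×1^5 = -4
i=4: (-1)^4×C(4,4)×0^5 = 0
Total = 240

Number of surjections = 240


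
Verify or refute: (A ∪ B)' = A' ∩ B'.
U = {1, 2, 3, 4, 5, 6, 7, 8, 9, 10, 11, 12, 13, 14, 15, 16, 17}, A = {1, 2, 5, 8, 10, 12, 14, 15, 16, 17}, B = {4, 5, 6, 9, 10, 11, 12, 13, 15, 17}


LHS: A ∪ B = {1, 2, 4, 5, 6, 8, 9, 10, 11, 12, 13, 14, 15, 16, 17}
(A ∪ B)' = U \ (A ∪ B) = {3, 7}
A' = {3, 4, 6, 7, 9, 11, 13}, B' = {1, 2, 3, 7, 8, 14, 16}
Claimed RHS: A' ∩ B' = {3, 7}
Identity is VALID: LHS = RHS = {3, 7} ✓

Identity is valid. (A ∪ B)' = A' ∩ B' = {3, 7}


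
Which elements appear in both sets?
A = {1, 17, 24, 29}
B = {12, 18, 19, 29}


A ∩ B = elements in both A and B
A = {1, 17, 24, 29}
B = {12, 18, 19, 29}
A ∩ B = {29}

A ∩ B = {29}


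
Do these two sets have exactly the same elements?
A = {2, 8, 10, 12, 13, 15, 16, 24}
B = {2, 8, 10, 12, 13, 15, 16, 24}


Two sets are equal iff they have exactly the same elements.
A = {2, 8, 10, 12, 13, 15, 16, 24}
B = {2, 8, 10, 12, 13, 15, 16, 24}
Same elements → A = B

Yes, A = B


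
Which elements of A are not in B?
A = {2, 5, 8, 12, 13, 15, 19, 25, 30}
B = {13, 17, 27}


A \ B = elements in A but not in B
A = {2, 5, 8, 12, 13, 15, 19, 25, 30}
B = {13, 17, 27}
Remove from A any elements in B
A \ B = {2, 5, 8, 12, 15, 19, 25, 30}

A \ B = {2, 5, 8, 12, 15, 19, 25, 30}


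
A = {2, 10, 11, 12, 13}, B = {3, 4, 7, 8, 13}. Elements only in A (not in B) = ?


A = {2, 10, 11, 12, 13}
B = {3, 4, 7, 8, 13}
Region: only in A (not in B)
Elements: {2, 10, 11, 12}

Elements only in A (not in B): {2, 10, 11, 12}


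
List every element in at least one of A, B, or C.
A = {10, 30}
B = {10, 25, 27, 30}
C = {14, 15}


A ∪ B = {10, 25, 27, 30}
(A ∪ B) ∪ C = {10, 14, 15, 25, 27, 30}

A ∪ B ∪ C = {10, 14, 15, 25, 27, 30}


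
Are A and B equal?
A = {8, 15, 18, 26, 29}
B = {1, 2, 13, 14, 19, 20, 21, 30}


Two sets are equal iff they have exactly the same elements.
A = {8, 15, 18, 26, 29}
B = {1, 2, 13, 14, 19, 20, 21, 30}
Differences: {1, 2, 8, 13, 14, 15, 18, 19, 20, 21, 26, 29, 30}
A ≠ B

No, A ≠ B


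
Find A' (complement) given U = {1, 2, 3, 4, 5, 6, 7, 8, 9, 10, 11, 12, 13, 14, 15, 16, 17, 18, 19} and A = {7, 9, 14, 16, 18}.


Aᶜ = U \ A = elements in U but not in A
U = {1, 2, 3, 4, 5, 6, 7, 8, 9, 10, 11, 12, 13, 14, 15, 16, 17, 18, 19}
A = {7, 9, 14, 16, 18}
Aᶜ = {1, 2, 3, 4, 5, 6, 8, 10, 11, 12, 13, 15, 17, 19}

Aᶜ = {1, 2, 3, 4, 5, 6, 8, 10, 11, 12, 13, 15, 17, 19}


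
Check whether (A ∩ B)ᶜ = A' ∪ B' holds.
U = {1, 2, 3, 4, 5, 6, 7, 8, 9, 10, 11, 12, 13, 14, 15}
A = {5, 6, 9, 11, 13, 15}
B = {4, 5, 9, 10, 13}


LHS: A ∩ B = {5, 9, 13}
(A ∩ B)' = U \ (A ∩ B) = {1, 2, 3, 4, 6, 7, 8, 10, 11, 12, 14, 15}
A' = {1, 2, 3, 4, 7, 8, 10, 12, 14}, B' = {1, 2, 3, 6, 7, 8, 11, 12, 14, 15}
Claimed RHS: A' ∪ B' = {1, 2, 3, 4, 6, 7, 8, 10, 11, 12, 14, 15}
Identity is VALID: LHS = RHS = {1, 2, 3, 4, 6, 7, 8, 10, 11, 12, 14, 15} ✓

Identity is valid. (A ∩ B)' = A' ∪ B' = {1, 2, 3, 4, 6, 7, 8, 10, 11, 12, 14, 15}


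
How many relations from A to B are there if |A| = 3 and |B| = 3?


A relation from A to B is any subset of A × B.
|A × B| = 3 × 3 = 9
# relations = 2^|A × B| = 2^9 = 512

Number of relations = 512


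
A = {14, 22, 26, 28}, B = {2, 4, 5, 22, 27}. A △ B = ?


A △ B = (A \ B) ∪ (B \ A) = elements in exactly one of A or B
A \ B = {14, 26, 28}
B \ A = {2, 4, 5, 27}
A △ B = {2, 4, 5, 14, 26, 27, 28}

A △ B = {2, 4, 5, 14, 26, 27, 28}


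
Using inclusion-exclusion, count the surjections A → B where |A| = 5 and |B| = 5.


n = |A| = 5, k = |B| = 5. Surjections via inclusion-exclusion:
S(n,k) = Σ(-1)^i × C(k,i) × (k-i)^n, i=0 to k
i=0: (-1)^0×C(5,0)×5^5 = 3125
i=1: (-1)^1×C(5,1)×4^5 = -5120
i=2: (-1)^2×C(5,2)×3^5 = 2430
i=3: (-1)^3×C(5,3)×2^5 = -320
i=4: (-1)^4×C(5,4)×1^5 = 5
i=5: (-1)^5×C(5,5)×0^5 = 0
Total = 120

Number of surjections = 120


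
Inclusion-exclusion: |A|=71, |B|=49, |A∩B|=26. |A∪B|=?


|A ∪ B| = |A| + |B| - |A ∩ B|
= 71 + 49 - 26
= 94

|A ∪ B| = 94


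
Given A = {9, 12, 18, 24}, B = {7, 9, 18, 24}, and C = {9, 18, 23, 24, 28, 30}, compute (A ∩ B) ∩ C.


A ∩ B = {9, 18, 24}
(A ∩ B) ∩ C = {9, 18, 24}

A ∩ B ∩ C = {9, 18, 24}


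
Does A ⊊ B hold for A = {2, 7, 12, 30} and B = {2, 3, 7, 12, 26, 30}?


A ⊂ B requires: A ⊆ B AND A ≠ B.
A ⊆ B? Yes
A = B? No
A ⊂ B: Yes (A is a proper subset of B)

Yes, A ⊂ B


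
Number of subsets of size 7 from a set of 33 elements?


C(n,k) = n! / (k!(n-k)!)
C(33,7) = 33! / (7!26!)
= 4272048

C(33,7) = 4272048


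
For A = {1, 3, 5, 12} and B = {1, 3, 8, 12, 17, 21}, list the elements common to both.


A ∩ B = elements in both A and B
A = {1, 3, 5, 12}
B = {1, 3, 8, 12, 17, 21}
A ∩ B = {1, 3, 12}

A ∩ B = {1, 3, 12}


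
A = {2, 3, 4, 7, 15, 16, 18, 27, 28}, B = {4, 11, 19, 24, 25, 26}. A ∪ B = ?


A ∪ B = all elements in A or B (or both)
A = {2, 3, 4, 7, 15, 16, 18, 27, 28}
B = {4, 11, 19, 24, 25, 26}
A ∪ B = {2, 3, 4, 7, 11, 15, 16, 18, 19, 24, 25, 26, 27, 28}

A ∪ B = {2, 3, 4, 7, 11, 15, 16, 18, 19, 24, 25, 26, 27, 28}


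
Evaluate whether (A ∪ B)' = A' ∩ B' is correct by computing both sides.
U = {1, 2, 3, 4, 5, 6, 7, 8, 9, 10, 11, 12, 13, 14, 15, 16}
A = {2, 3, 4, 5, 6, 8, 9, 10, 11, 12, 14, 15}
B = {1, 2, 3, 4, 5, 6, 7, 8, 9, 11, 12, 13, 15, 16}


LHS: A ∪ B = {1, 2, 3, 4, 5, 6, 7, 8, 9, 10, 11, 12, 13, 14, 15, 16}
(A ∪ B)' = U \ (A ∪ B) = ∅
A' = {1, 7, 13, 16}, B' = {10, 14}
Claimed RHS: A' ∩ B' = ∅
Identity is VALID: LHS = RHS = ∅ ✓

Identity is valid. (A ∪ B)' = A' ∩ B' = ∅


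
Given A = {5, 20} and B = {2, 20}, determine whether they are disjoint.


Disjoint means A ∩ B = ∅.
A ∩ B = {20}
A ∩ B ≠ ∅, so A and B are NOT disjoint.

No, A and B are not disjoint (A ∩ B = {20})


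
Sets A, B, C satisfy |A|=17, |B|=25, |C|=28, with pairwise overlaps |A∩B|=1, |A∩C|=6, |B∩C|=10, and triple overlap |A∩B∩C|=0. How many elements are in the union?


|A∪B∪C| = |A|+|B|+|C| - |A∩B|-|A∩C|-|B∩C| + |A∩B∩C|
= 17+25+28 - 1-6-10 + 0
= 70 - 17 + 0
= 53

|A ∪ B ∪ C| = 53


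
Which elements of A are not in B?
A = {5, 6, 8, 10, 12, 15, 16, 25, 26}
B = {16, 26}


A \ B = elements in A but not in B
A = {5, 6, 8, 10, 12, 15, 16, 25, 26}
B = {16, 26}
Remove from A any elements in B
A \ B = {5, 6, 8, 10, 12, 15, 25}

A \ B = {5, 6, 8, 10, 12, 15, 25}


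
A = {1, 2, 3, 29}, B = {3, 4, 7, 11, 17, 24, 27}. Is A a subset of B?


A ⊆ B means every element of A is in B.
Elements in A not in B: {1, 2, 29}
So A ⊄ B.

No, A ⊄ B


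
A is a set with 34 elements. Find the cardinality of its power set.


Number of subsets = 2^n
= 2^34
= 17179869184

|P(A)| = 17179869184


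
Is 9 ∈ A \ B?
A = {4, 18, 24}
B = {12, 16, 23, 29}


A = {4, 18, 24}, B = {12, 16, 23, 29}
A \ B = elements in A but not in B
A \ B = {4, 18, 24}
Checking if 9 ∈ A \ B
9 is not in A \ B → False

9 ∉ A \ B


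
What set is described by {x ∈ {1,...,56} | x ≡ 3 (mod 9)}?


Checking each candidate:
Condition: x in {1,...,56} with x ≡ 3 (mod 9)
Result = {3, 12, 21, 30, 39, 48}

{3, 12, 21, 30, 39, 48}


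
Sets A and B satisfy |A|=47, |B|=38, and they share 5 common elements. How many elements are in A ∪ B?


|A ∪ B| = |A| + |B| - |A ∩ B|
= 47 + 38 - 5
= 80

|A ∪ B| = 80


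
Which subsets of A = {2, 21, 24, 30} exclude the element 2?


A subset of A that omits 2 is a subset of A \ {2}, so there are 2^(n-1) = 2^3 = 8 of them.
Subsets excluding 2: ∅, {21}, {24}, {30}, {21, 24}, {21, 30}, {24, 30}, {21, 24, 30}

Subsets excluding 2 (8 total): ∅, {21}, {24}, {30}, {21, 24}, {21, 30}, {24, 30}, {21, 24, 30}


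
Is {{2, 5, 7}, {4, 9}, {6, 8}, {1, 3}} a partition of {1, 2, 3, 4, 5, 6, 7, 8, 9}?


A partition requires: (1) non-empty parts, (2) pairwise disjoint, (3) union = U
Parts: {2, 5, 7}, {4, 9}, {6, 8}, {1, 3}
Union of parts: {1, 2, 3, 4, 5, 6, 7, 8, 9}
U = {1, 2, 3, 4, 5, 6, 7, 8, 9}
All non-empty? True
Pairwise disjoint? True
Covers U? True

Yes, valid partition


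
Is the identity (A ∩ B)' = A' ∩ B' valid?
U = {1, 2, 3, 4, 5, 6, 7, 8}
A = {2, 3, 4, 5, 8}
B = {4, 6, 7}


LHS: A ∩ B = {4}
(A ∩ B)' = U \ (A ∩ B) = {1, 2, 3, 5, 6, 7, 8}
A' = {1, 6, 7}, B' = {1, 2, 3, 5, 8}
Claimed RHS: A' ∩ B' = {1}
Identity is INVALID: LHS = {1, 2, 3, 5, 6, 7, 8} but the RHS claimed here equals {1}. The correct form is (A ∩ B)' = A' ∪ B'.

Identity is invalid: (A ∩ B)' = {1, 2, 3, 5, 6, 7, 8} but A' ∩ B' = {1}. The correct De Morgan law is (A ∩ B)' = A' ∪ B'.


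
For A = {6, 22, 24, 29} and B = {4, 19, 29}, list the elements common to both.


A ∩ B = elements in both A and B
A = {6, 22, 24, 29}
B = {4, 19, 29}
A ∩ B = {29}

A ∩ B = {29}


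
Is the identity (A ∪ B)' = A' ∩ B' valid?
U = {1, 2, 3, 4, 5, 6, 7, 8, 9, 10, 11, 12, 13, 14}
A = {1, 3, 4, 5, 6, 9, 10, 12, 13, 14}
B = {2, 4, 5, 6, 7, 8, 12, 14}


LHS: A ∪ B = {1, 2, 3, 4, 5, 6, 7, 8, 9, 10, 12, 13, 14}
(A ∪ B)' = U \ (A ∪ B) = {11}
A' = {2, 7, 8, 11}, B' = {1, 3, 9, 10, 11, 13}
Claimed RHS: A' ∩ B' = {11}
Identity is VALID: LHS = RHS = {11} ✓

Identity is valid. (A ∪ B)' = A' ∩ B' = {11}


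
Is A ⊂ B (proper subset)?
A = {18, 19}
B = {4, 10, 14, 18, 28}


A ⊂ B requires: A ⊆ B AND A ≠ B.
A ⊆ B? No
A ⊄ B, so A is not a proper subset.

No, A is not a proper subset of B


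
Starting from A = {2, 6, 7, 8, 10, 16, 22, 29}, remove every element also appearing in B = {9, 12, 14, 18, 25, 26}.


A \ B = elements in A but not in B
A = {2, 6, 7, 8, 10, 16, 22, 29}
B = {9, 12, 14, 18, 25, 26}
Remove from A any elements in B
A \ B = {2, 6, 7, 8, 10, 16, 22, 29}

A \ B = {2, 6, 7, 8, 10, 16, 22, 29}


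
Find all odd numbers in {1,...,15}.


Checking each candidate:
Condition: odd numbers in {1,...,15}
Result = {1, 3, 5, 7, 9, 11, 13, 15}

{1, 3, 5, 7, 9, 11, 13, 15}


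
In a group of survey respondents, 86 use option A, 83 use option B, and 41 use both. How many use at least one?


|A ∪ B| = |A| + |B| - |A ∩ B|
= 86 + 83 - 41
= 128

|A ∪ B| = 128


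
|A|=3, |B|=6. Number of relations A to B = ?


A relation from A to B is any subset of A × B.
|A × B| = 3 × 6 = 18
# relations = 2^|A × B| = 2^18 = 262144

Number of relations = 262144


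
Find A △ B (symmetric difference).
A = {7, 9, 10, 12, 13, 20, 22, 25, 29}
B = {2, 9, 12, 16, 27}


A △ B = (A \ B) ∪ (B \ A) = elements in exactly one of A or B
A \ B = {7, 10, 13, 20, 22, 25, 29}
B \ A = {2, 16, 27}
A △ B = {2, 7, 10, 13, 16, 20, 22, 25, 27, 29}

A △ B = {2, 7, 10, 13, 16, 20, 22, 25, 27, 29}


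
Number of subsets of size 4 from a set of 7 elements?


C(n,k) = n! / (k!(n-k)!)
C(7,4) = 7! / (4!3!)
= 35

C(7,4) = 35


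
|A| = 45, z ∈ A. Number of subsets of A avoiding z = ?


Subsets of A avoiding z are subsets of A \ {z}, which has 44 elements.
Count = 2^(n-1) = 2^44
= 17592186044416

Number of subsets avoiding z = 17592186044416


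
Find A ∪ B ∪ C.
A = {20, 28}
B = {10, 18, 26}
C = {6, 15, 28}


A ∪ B = {10, 18, 20, 26, 28}
(A ∪ B) ∪ C = {6, 10, 15, 18, 20, 26, 28}

A ∪ B ∪ C = {6, 10, 15, 18, 20, 26, 28}


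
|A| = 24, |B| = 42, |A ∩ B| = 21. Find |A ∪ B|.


|A ∪ B| = |A| + |B| - |A ∩ B|
= 24 + 42 - 21
= 45

|A ∪ B| = 45


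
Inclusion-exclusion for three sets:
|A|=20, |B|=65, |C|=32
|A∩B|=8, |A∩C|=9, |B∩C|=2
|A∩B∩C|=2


|A∪B∪C| = |A|+|B|+|C| - |A∩B|-|A∩C|-|B∩C| + |A∩B∩C|
= 20+65+32 - 8-9-2 + 2
= 117 - 19 + 2
= 100

|A ∪ B ∪ C| = 100


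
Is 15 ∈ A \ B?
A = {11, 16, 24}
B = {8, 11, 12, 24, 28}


A = {11, 16, 24}, B = {8, 11, 12, 24, 28}
A \ B = elements in A but not in B
A \ B = {16}
Checking if 15 ∈ A \ B
15 is not in A \ B → False

15 ∉ A \ B


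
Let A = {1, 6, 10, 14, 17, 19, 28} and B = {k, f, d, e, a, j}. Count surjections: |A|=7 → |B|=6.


n = |A| = 7, k = |B| = 6. Surjections via inclusion-exclusion:
S(n,k) = Σ(-1)^i × C(k,i) × (k-i)^n, i=0 to k
i=0: (-1)^0×C(6,0)×6^7 = 279936
i=1: (-1)^1×C(6,1)×5^7 = -468750
i=2: (-1)^2×C(6,2)×4^7 = 245760
i=3: (-1)^3×C(6,3)×3^7 = -43740
i=4: (-1)^4×C(6,4)×2^7 = 1920
i=5: (-1)^5×C(6,5)×1^7 = -6
i=6: (-1)^6×C(6,6)×0^7 = 0
Total = 15120

Number of surjections = 15120


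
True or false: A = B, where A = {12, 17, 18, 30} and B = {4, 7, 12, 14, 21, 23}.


Two sets are equal iff they have exactly the same elements.
A = {12, 17, 18, 30}
B = {4, 7, 12, 14, 21, 23}
Differences: {4, 7, 14, 17, 18, 21, 23, 30}
A ≠ B

No, A ≠ B


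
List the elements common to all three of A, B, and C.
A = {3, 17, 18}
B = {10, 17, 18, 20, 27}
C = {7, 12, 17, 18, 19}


A ∩ B = {17, 18}
(A ∩ B) ∩ C = {17, 18}

A ∩ B ∩ C = {17, 18}


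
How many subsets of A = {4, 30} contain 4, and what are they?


A subset of A contains 4 iff the remaining 1 elements form any subset of A \ {4}.
Count: 2^(n-1) = 2^1 = 2
Subsets containing 4: {4}, {4, 30}

Subsets containing 4 (2 total): {4}, {4, 30}


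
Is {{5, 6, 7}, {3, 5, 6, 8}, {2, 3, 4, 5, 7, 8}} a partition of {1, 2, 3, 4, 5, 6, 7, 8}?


A partition requires: (1) non-empty parts, (2) pairwise disjoint, (3) union = U
Parts: {5, 6, 7}, {3, 5, 6, 8}, {2, 3, 4, 5, 7, 8}
Union of parts: {2, 3, 4, 5, 6, 7, 8}
U = {1, 2, 3, 4, 5, 6, 7, 8}
All non-empty? True
Pairwise disjoint? False
Covers U? False

No, not a valid partition


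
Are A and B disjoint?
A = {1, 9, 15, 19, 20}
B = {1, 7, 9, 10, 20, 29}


Disjoint means A ∩ B = ∅.
A ∩ B = {1, 9, 20}
A ∩ B ≠ ∅, so A and B are NOT disjoint.

No, A and B are not disjoint (A ∩ B = {1, 9, 20})


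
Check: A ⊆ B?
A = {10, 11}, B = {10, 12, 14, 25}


A ⊆ B means every element of A is in B.
Elements in A not in B: {11}
So A ⊄ B.

No, A ⊄ B


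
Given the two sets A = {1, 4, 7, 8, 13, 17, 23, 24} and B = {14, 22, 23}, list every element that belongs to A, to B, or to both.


A ∪ B = all elements in A or B (or both)
A = {1, 4, 7, 8, 13, 17, 23, 24}
B = {14, 22, 23}
A ∪ B = {1, 4, 7, 8, 13, 14, 17, 22, 23, 24}

A ∪ B = {1, 4, 7, 8, 13, 14, 17, 22, 23, 24}


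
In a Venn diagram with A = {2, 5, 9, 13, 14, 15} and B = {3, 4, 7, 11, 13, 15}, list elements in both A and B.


A = {2, 5, 9, 13, 14, 15}
B = {3, 4, 7, 11, 13, 15}
Region: in both A and B
Elements: {13, 15}

Elements in both A and B: {13, 15}


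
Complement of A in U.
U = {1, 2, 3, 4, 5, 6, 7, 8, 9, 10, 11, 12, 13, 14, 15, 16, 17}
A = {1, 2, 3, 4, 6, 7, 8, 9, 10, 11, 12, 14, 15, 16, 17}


Aᶜ = U \ A = elements in U but not in A
U = {1, 2, 3, 4, 5, 6, 7, 8, 9, 10, 11, 12, 13, 14, 15, 16, 17}
A = {1, 2, 3, 4, 6, 7, 8, 9, 10, 11, 12, 14, 15, 16, 17}
Aᶜ = {5, 13}

Aᶜ = {5, 13}


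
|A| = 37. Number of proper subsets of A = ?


Total subsets = 2^n = 2^37 = 137438953472
Proper subsets exclude the set itself: 2^n - 1
= 137438953472 - 1
= 137438953471

Number of proper subsets = 137438953471


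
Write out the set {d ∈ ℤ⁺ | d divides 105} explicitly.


Checking each candidate:
Condition: positive divisors of 105
Result = {1, 3, 5, 7, 15, 21, 35, 105}

{1, 3, 5, 7, 15, 21, 35, 105}


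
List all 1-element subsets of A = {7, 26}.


|A| = 2, so A has C(2,1) = 2 subsets of size 1.
Enumerate by choosing 1 elements from A at a time:
{7}, {26}

1-element subsets (2 total): {7}, {26}


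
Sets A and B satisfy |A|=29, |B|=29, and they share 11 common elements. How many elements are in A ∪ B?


|A ∪ B| = |A| + |B| - |A ∩ B|
= 29 + 29 - 11
= 47

|A ∪ B| = 47


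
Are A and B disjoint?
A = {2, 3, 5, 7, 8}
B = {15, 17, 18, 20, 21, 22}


Disjoint means A ∩ B = ∅.
A ∩ B = ∅
A ∩ B = ∅, so A and B are disjoint.

Yes, A and B are disjoint


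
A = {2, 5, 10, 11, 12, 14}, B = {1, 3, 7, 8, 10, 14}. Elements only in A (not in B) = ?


A = {2, 5, 10, 11, 12, 14}
B = {1, 3, 7, 8, 10, 14}
Region: only in A (not in B)
Elements: {2, 5, 11, 12}

Elements only in A (not in B): {2, 5, 11, 12}


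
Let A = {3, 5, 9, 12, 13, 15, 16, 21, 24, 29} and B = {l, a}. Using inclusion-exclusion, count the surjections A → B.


n = |A| = 10, k = |B| = 2. Surjections via inclusion-exclusion:
S(n,k) = Σ(-1)^i × C(k,i) × (k-i)^n, i=0 to k
i=0: (-1)^0×C(2,0)×2^10 = 1024
i=1: (-1)^1×C(2,1)×1^10 = -2
i=2: (-1)^2×C(2,2)×0^10 = 0
Total = 1022

Number of surjections = 1022


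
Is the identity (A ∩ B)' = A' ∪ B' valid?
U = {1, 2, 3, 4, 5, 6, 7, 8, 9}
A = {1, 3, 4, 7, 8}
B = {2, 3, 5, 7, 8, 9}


LHS: A ∩ B = {3, 7, 8}
(A ∩ B)' = U \ (A ∩ B) = {1, 2, 4, 5, 6, 9}
A' = {2, 5, 6, 9}, B' = {1, 4, 6}
Claimed RHS: A' ∪ B' = {1, 2, 4, 5, 6, 9}
Identity is VALID: LHS = RHS = {1, 2, 4, 5, 6, 9} ✓

Identity is valid. (A ∩ B)' = A' ∪ B' = {1, 2, 4, 5, 6, 9}


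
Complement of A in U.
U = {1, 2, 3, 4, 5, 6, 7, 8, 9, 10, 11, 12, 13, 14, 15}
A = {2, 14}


Aᶜ = U \ A = elements in U but not in A
U = {1, 2, 3, 4, 5, 6, 7, 8, 9, 10, 11, 12, 13, 14, 15}
A = {2, 14}
Aᶜ = {1, 3, 4, 5, 6, 7, 8, 9, 10, 11, 12, 13, 15}

Aᶜ = {1, 3, 4, 5, 6, 7, 8, 9, 10, 11, 12, 13, 15}


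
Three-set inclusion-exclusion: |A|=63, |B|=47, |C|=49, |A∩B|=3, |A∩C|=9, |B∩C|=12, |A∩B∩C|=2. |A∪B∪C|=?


|A∪B∪C| = |A|+|B|+|C| - |A∩B|-|A∩C|-|B∩C| + |A∩B∩C|
= 63+47+49 - 3-9-12 + 2
= 159 - 24 + 2
= 137

|A ∪ B ∪ C| = 137


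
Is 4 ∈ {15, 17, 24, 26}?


A = {15, 17, 24, 26}
Checking if 4 is in A
4 is not in A → False

4 ∉ A


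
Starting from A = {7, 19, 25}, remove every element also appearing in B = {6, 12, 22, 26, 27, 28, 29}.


A \ B = elements in A but not in B
A = {7, 19, 25}
B = {6, 12, 22, 26, 27, 28, 29}
Remove from A any elements in B
A \ B = {7, 19, 25}

A \ B = {7, 19, 25}


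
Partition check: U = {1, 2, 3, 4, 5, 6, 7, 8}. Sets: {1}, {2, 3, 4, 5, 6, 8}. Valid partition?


A partition requires: (1) non-empty parts, (2) pairwise disjoint, (3) union = U
Parts: {1}, {2, 3, 4, 5, 6, 8}
Union of parts: {1, 2, 3, 4, 5, 6, 8}
U = {1, 2, 3, 4, 5, 6, 7, 8}
All non-empty? True
Pairwise disjoint? True
Covers U? False

No, not a valid partition


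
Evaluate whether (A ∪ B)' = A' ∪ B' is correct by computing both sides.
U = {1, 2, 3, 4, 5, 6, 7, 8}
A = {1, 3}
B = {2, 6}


LHS: A ∪ B = {1, 2, 3, 6}
(A ∪ B)' = U \ (A ∪ B) = {4, 5, 7, 8}
A' = {2, 4, 5, 6, 7, 8}, B' = {1, 3, 4, 5, 7, 8}
Claimed RHS: A' ∪ B' = {1, 2, 3, 4, 5, 6, 7, 8}
Identity is INVALID: LHS = {4, 5, 7, 8} but the RHS claimed here equals {1, 2, 3, 4, 5, 6, 7, 8}. The correct form is (A ∪ B)' = A' ∩ B'.

Identity is invalid: (A ∪ B)' = {4, 5, 7, 8} but A' ∪ B' = {1, 2, 3, 4, 5, 6, 7, 8}. The correct De Morgan law is (A ∪ B)' = A' ∩ B'.


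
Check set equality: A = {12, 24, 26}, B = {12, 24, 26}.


Two sets are equal iff they have exactly the same elements.
A = {12, 24, 26}
B = {12, 24, 26}
Same elements → A = B

Yes, A = B


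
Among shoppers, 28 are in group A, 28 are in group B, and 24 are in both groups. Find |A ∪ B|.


|A ∪ B| = |A| + |B| - |A ∩ B|
= 28 + 28 - 24
= 32

|A ∪ B| = 32


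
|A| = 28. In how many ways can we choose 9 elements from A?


C(n,k) = n! / (k!(n-k)!)
C(28,9) = 28! / (9!19!)
= 6906900

C(28,9) = 6906900


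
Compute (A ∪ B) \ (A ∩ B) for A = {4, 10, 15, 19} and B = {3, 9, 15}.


A △ B = (A \ B) ∪ (B \ A) = elements in exactly one of A or B
A \ B = {4, 10, 19}
B \ A = {3, 9}
A △ B = {3, 4, 9, 10, 19}

A △ B = {3, 4, 9, 10, 19}


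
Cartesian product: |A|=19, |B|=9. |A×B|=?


|A × B| = |A| × |B|
= 19 × 9
= 171

|A × B| = 171


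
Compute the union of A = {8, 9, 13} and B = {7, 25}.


A ∪ B = all elements in A or B (or both)
A = {8, 9, 13}
B = {7, 25}
A ∪ B = {7, 8, 9, 13, 25}

A ∪ B = {7, 8, 9, 13, 25}


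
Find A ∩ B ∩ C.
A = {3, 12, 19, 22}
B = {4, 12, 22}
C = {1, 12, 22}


A ∩ B = {12, 22}
(A ∩ B) ∩ C = {12, 22}

A ∩ B ∩ C = {12, 22}


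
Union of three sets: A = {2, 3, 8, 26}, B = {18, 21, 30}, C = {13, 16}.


A ∪ B = {2, 3, 8, 18, 21, 26, 30}
(A ∪ B) ∪ C = {2, 3, 8, 13, 16, 18, 21, 26, 30}

A ∪ B ∪ C = {2, 3, 8, 13, 16, 18, 21, 26, 30}


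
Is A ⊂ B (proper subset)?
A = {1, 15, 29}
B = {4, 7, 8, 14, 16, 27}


A ⊂ B requires: A ⊆ B AND A ≠ B.
A ⊆ B? No
A ⊄ B, so A is not a proper subset.

No, A is not a proper subset of B


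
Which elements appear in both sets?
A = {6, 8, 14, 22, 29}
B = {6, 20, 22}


A ∩ B = elements in both A and B
A = {6, 8, 14, 22, 29}
B = {6, 20, 22}
A ∩ B = {6, 22}

A ∩ B = {6, 22}


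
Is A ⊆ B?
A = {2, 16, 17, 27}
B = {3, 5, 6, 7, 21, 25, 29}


A ⊆ B means every element of A is in B.
Elements in A not in B: {2, 16, 17, 27}
So A ⊄ B.

No, A ⊄ B


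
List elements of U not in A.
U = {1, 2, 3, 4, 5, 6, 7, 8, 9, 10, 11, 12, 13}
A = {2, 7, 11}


Aᶜ = U \ A = elements in U but not in A
U = {1, 2, 3, 4, 5, 6, 7, 8, 9, 10, 11, 12, 13}
A = {2, 7, 11}
Aᶜ = {1, 3, 4, 5, 6, 8, 9, 10, 12, 13}

Aᶜ = {1, 3, 4, 5, 6, 8, 9, 10, 12, 13}


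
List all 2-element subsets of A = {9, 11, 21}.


|A| = 3, so A has C(3,2) = 3 subsets of size 2.
Enumerate by choosing 2 elements from A at a time:
{9, 11}, {9, 21}, {11, 21}

2-element subsets (3 total): {9, 11}, {9, 21}, {11, 21}


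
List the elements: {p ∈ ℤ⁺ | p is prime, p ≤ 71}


Checking each candidate:
Condition: primes ≤ 71
Result = {2, 3, 5, 7, 11, 13, 17, 19, 23, 29, 31, 37, 41, 43, 47, 53, 59, 61, 67, 71}

{2, 3, 5, 7, 11, 13, 17, 19, 23, 29, 31, 37, 41, 43, 47, 53, 59, 61, 67, 71}


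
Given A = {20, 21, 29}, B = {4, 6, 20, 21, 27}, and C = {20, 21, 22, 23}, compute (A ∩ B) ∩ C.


A ∩ B = {20, 21}
(A ∩ B) ∩ C = {20, 21}

A ∩ B ∩ C = {20, 21}


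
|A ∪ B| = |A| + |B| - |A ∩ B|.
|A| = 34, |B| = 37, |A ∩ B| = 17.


|A ∪ B| = |A| + |B| - |A ∩ B|
= 34 + 37 - 17
= 54

|A ∪ B| = 54


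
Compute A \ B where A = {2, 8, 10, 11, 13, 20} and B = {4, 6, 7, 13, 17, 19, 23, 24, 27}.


A \ B = elements in A but not in B
A = {2, 8, 10, 11, 13, 20}
B = {4, 6, 7, 13, 17, 19, 23, 24, 27}
Remove from A any elements in B
A \ B = {2, 8, 10, 11, 20}

A \ B = {2, 8, 10, 11, 20}


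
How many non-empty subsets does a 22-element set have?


Total subsets = 2^n = 2^22 = 4194304
Non-empty subsets exclude the empty set: 2^n - 1
= 4194304 - 1
= 4194303

Number of non-empty subsets = 4194303


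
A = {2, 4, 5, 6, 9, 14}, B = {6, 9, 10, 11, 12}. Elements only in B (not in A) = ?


A = {2, 4, 5, 6, 9, 14}
B = {6, 9, 10, 11, 12}
Region: only in B (not in A)
Elements: {10, 11, 12}

Elements only in B (not in A): {10, 11, 12}


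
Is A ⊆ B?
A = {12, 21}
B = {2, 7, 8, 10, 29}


A ⊆ B means every element of A is in B.
Elements in A not in B: {12, 21}
So A ⊄ B.

No, A ⊄ B


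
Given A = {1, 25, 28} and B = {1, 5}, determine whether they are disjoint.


Disjoint means A ∩ B = ∅.
A ∩ B = {1}
A ∩ B ≠ ∅, so A and B are NOT disjoint.

No, A and B are not disjoint (A ∩ B = {1})


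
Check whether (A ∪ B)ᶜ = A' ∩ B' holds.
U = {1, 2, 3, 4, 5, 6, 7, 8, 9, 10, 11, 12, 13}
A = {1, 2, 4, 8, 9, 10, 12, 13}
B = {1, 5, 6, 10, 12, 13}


LHS: A ∪ B = {1, 2, 4, 5, 6, 8, 9, 10, 12, 13}
(A ∪ B)' = U \ (A ∪ B) = {3, 7, 11}
A' = {3, 5, 6, 7, 11}, B' = {2, 3, 4, 7, 8, 9, 11}
Claimed RHS: A' ∩ B' = {3, 7, 11}
Identity is VALID: LHS = RHS = {3, 7, 11} ✓

Identity is valid. (A ∪ B)' = A' ∩ B' = {3, 7, 11}


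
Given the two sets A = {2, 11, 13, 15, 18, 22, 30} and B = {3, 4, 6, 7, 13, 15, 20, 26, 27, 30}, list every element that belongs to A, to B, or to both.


A ∪ B = all elements in A or B (or both)
A = {2, 11, 13, 15, 18, 22, 30}
B = {3, 4, 6, 7, 13, 15, 20, 26, 27, 30}
A ∪ B = {2, 3, 4, 6, 7, 11, 13, 15, 18, 20, 22, 26, 27, 30}

A ∪ B = {2, 3, 4, 6, 7, 11, 13, 15, 18, 20, 22, 26, 27, 30}


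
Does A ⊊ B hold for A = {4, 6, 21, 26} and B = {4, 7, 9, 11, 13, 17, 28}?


A ⊂ B requires: A ⊆ B AND A ≠ B.
A ⊆ B? No
A ⊄ B, so A is not a proper subset.

No, A is not a proper subset of B


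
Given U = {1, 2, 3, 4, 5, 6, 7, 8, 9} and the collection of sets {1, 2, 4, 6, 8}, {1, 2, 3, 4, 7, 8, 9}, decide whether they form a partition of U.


A partition requires: (1) non-empty parts, (2) pairwise disjoint, (3) union = U
Parts: {1, 2, 4, 6, 8}, {1, 2, 3, 4, 7, 8, 9}
Union of parts: {1, 2, 3, 4, 6, 7, 8, 9}
U = {1, 2, 3, 4, 5, 6, 7, 8, 9}
All non-empty? True
Pairwise disjoint? False
Covers U? False

No, not a valid partition


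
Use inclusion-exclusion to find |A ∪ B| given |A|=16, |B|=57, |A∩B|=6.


|A ∪ B| = |A| + |B| - |A ∩ B|
= 16 + 57 - 6
= 67

|A ∪ B| = 67


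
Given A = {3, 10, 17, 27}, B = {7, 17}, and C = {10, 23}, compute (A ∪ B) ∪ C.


A ∪ B = {3, 7, 10, 17, 27}
(A ∪ B) ∪ C = {3, 7, 10, 17, 23, 27}

A ∪ B ∪ C = {3, 7, 10, 17, 23, 27}


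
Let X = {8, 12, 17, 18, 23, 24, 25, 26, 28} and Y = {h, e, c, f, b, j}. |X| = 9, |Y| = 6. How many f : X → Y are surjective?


n = |X| = 9, k = |Y| = 6. Surjections via inclusion-exclusion:
S(n,k) = Σ(-1)^i × C(k,i) × (k-i)^n, i=0 to k
i=0: (-1)^0×C(6,0)×6^9 = 10077696
i=1: (-1)^1×C(6,1)×5^9 = -11718750
i=2: (-1)^2×C(6,2)×4^9 = 3932160
i=3: (-1)^3×C(6,3)×3^9 = -393660
i=4: (-1)^4×C(6,4)×2^9 = 7680
i=5: (-1)^5×C(6,5)×1^9 = -6
i=6: (-1)^6×C(6,6)×0^9 = 0
Total = 1905120

Number of surjections = 1905120


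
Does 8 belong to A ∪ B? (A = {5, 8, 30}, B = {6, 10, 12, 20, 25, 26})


A = {5, 8, 30}, B = {6, 10, 12, 20, 25, 26}
A ∪ B = all elements in A or B
A ∪ B = {5, 6, 8, 10, 12, 20, 25, 26, 30}
Checking if 8 ∈ A ∪ B
8 is in A ∪ B → True

8 ∈ A ∪ B


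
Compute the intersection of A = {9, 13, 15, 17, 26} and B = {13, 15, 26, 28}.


A ∩ B = elements in both A and B
A = {9, 13, 15, 17, 26}
B = {13, 15, 26, 28}
A ∩ B = {13, 15, 26}

A ∩ B = {13, 15, 26}


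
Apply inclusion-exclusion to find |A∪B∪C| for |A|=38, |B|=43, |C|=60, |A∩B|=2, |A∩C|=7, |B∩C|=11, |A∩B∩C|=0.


|A∪B∪C| = |A|+|B|+|C| - |A∩B|-|A∩C|-|B∩C| + |A∩B∩C|
= 38+43+60 - 2-7-11 + 0
= 141 - 20 + 0
= 121

|A ∪ B ∪ C| = 121


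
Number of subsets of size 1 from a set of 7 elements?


C(n,k) = n! / (k!(n-k)!)
C(7,1) = 7! / (1!6!)
= 7

C(7,1) = 7


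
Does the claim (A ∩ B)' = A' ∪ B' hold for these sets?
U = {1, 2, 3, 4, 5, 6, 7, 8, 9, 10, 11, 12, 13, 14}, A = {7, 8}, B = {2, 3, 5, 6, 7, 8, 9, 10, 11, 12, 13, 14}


LHS: A ∩ B = {7, 8}
(A ∩ B)' = U \ (A ∩ B) = {1, 2, 3, 4, 5, 6, 9, 10, 11, 12, 13, 14}
A' = {1, 2, 3, 4, 5, 6, 9, 10, 11, 12, 13, 14}, B' = {1, 4}
Claimed RHS: A' ∪ B' = {1, 2, 3, 4, 5, 6, 9, 10, 11, 12, 13, 14}
Identity is VALID: LHS = RHS = {1, 2, 3, 4, 5, 6, 9, 10, 11, 12, 13, 14} ✓

Identity is valid. (A ∩ B)' = A' ∪ B' = {1, 2, 3, 4, 5, 6, 9, 10, 11, 12, 13, 14}


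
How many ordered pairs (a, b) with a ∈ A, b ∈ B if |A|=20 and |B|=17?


|A × B| = |A| × |B|
= 20 × 17
= 340

|A × B| = 340


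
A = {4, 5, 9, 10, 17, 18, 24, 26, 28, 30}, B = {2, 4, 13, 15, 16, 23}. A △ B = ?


A △ B = (A \ B) ∪ (B \ A) = elements in exactly one of A or B
A \ B = {5, 9, 10, 17, 18, 24, 26, 28, 30}
B \ A = {2, 13, 15, 16, 23}
A △ B = {2, 5, 9, 10, 13, 15, 16, 17, 18, 23, 24, 26, 28, 30}

A △ B = {2, 5, 9, 10, 13, 15, 16, 17, 18, 23, 24, 26, 28, 30}


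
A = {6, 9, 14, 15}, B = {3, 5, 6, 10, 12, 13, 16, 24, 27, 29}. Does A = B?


Two sets are equal iff they have exactly the same elements.
A = {6, 9, 14, 15}
B = {3, 5, 6, 10, 12, 13, 16, 24, 27, 29}
Differences: {3, 5, 9, 10, 12, 13, 14, 15, 16, 24, 27, 29}
A ≠ B

No, A ≠ B


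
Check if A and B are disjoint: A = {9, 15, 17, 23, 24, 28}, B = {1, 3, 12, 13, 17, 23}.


Disjoint means A ∩ B = ∅.
A ∩ B = {17, 23}
A ∩ B ≠ ∅, so A and B are NOT disjoint.

No, A and B are not disjoint (A ∩ B = {17, 23})


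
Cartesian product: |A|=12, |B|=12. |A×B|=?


|A × B| = |A| × |B|
= 12 × 12
= 144

|A × B| = 144


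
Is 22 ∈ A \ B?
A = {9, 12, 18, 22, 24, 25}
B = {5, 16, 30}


A = {9, 12, 18, 22, 24, 25}, B = {5, 16, 30}
A \ B = elements in A but not in B
A \ B = {9, 12, 18, 22, 24, 25}
Checking if 22 ∈ A \ B
22 is in A \ B → True

22 ∈ A \ B


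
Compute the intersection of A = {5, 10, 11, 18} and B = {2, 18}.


A ∩ B = elements in both A and B
A = {5, 10, 11, 18}
B = {2, 18}
A ∩ B = {18}

A ∩ B = {18}


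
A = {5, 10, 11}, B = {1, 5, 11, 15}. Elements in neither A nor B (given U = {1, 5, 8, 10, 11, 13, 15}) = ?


A = {5, 10, 11}
B = {1, 5, 11, 15}
Region: in neither A nor B (given U = {1, 5, 8, 10, 11, 13, 15})
Elements: {8, 13}

Elements in neither A nor B (given U = {1, 5, 8, 10, 11, 13, 15}): {8, 13}


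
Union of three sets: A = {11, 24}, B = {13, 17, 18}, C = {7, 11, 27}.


A ∪ B = {11, 13, 17, 18, 24}
(A ∪ B) ∪ C = {7, 11, 13, 17, 18, 24, 27}

A ∪ B ∪ C = {7, 11, 13, 17, 18, 24, 27}


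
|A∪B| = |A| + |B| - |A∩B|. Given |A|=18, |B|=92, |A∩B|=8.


|A ∪ B| = |A| + |B| - |A ∩ B|
= 18 + 92 - 8
= 102

|A ∪ B| = 102


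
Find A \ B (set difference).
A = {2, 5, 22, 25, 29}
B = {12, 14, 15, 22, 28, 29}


A \ B = elements in A but not in B
A = {2, 5, 22, 25, 29}
B = {12, 14, 15, 22, 28, 29}
Remove from A any elements in B
A \ B = {2, 5, 25}

A \ B = {2, 5, 25}


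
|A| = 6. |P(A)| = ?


Number of subsets = 2^n
= 2^6
= 64

|P(A)| = 64


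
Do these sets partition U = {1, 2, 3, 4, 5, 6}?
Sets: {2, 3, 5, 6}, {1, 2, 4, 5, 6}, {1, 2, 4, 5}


A partition requires: (1) non-empty parts, (2) pairwise disjoint, (3) union = U
Parts: {2, 3, 5, 6}, {1, 2, 4, 5, 6}, {1, 2, 4, 5}
Union of parts: {1, 2, 3, 4, 5, 6}
U = {1, 2, 3, 4, 5, 6}
All non-empty? True
Pairwise disjoint? False
Covers U? True

No, not a valid partition
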